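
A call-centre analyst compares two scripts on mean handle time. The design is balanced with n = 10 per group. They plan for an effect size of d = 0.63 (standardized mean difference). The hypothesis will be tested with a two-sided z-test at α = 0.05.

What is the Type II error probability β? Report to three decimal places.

β ≈ 0.709

Noncentrality parameter: δ = d·√(n/2) = 0.63 × √(10/2) = 1.4087
Two-sided α = 0.05 → critical value z_{0.025} = 1.960.
Power = Φ(δ − 1.960) + Φ(−δ − 1.960) = Φ(-0.551) + Φ(-3.369) = 0.2907 + 0.0004 = 0.2911.
Type II error: β = 1 − power = 1 − 0.2911 = 0.7089.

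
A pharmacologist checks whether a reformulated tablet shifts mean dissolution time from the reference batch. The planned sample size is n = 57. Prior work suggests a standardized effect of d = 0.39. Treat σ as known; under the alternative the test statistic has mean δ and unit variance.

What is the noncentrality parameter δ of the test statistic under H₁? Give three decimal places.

δ ≈ 2.944

The noncentrality parameter scales effect size by the design's sample-size factor: δ = d·√n = 0.39 × √57 = 2.9444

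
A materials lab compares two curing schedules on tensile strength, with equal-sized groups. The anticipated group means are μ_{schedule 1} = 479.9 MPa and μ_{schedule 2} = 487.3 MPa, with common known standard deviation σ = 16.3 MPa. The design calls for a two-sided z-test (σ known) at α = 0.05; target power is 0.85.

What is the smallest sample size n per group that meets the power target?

n = 88 per group

Standardized effect: d = |μ_{schedule 1} − μ_{schedule 2}| / σ = |479.9 − 487.3| / 16.3 = 0.4540
Set Φ(δ − 1.960) = 0.85; then δ − 1.960 = Φ⁻¹(0.85) = 1.036, giving δ = 2.996.
(The Φ(−δ − z_{α/2}) term is vanishingly small for δ > 0 and is dropped in the standard sample-size formula.)
δ = d·√(n/2) ⇒ n = 2(δ/d)² = 2 × (2.996 / 0.4540)² = 87.12.
Round up to the next whole unit.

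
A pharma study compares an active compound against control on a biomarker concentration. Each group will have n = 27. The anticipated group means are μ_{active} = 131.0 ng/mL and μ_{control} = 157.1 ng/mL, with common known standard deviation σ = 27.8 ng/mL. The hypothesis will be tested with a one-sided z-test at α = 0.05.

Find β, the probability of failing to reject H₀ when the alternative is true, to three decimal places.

β ≈ 0.036

Standardized effect: d = |μ_{active} − μ_{control}| / σ = |131.0 − 157.1| / 27.8 = 0.9388
Noncentrality parameter: δ = d·√(n/2) = 0.9388 × √(27/2) = 3.4496
One-sided α = 0.05 → critical value z_{0.05} = 1.645.
Power = P(Z > 1.645 − δ) = Φ(1.805) = 0.9644.
Type II error: β = 1 − power = 1 − 0.9644 = 0.0356.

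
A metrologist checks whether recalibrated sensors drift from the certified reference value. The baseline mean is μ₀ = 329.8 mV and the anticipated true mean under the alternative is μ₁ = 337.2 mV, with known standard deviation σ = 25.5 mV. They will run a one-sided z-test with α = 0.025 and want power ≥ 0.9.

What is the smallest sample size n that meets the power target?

n = 125

Standardized effect: d = |μ₁ − μ₀| / σ = |337.2 − 329.8| / 25.5 = 0.2902
Set Φ(δ − 1.960) = 0.9; then δ − 1.960 = Φ⁻¹(0.9) = 1.282, giving δ = 3.242.
δ = d·√n ⇒ n = (δ/d)² = (3.242 / 0.2902)² = 124.77.
Round up to the next whole unit.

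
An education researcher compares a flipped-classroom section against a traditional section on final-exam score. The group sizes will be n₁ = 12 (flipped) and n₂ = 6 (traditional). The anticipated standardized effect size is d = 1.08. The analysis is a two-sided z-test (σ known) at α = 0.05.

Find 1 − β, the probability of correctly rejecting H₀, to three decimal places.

Noncentrality parameter: δ = d / √(1/n₁ + 1/n₂) = 1.08 / √(1/12 + 1/6) = 2.1600
Two-sided α = 0.05 → critical value z_{0.025} = 1.960.
Power = Φ(δ − 1.960) + Φ(−δ − 1.960) = Φ(0.200) + Φ(-4.120) = 0.5793 + 0.0000 = 0.5793.

Power ≈ 0.579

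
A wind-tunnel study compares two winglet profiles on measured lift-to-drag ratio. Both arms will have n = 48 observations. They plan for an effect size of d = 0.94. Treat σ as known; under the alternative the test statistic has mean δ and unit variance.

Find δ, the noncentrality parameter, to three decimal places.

δ ≈ 4.605

The noncentrality parameter scales effect size by the design's sample-size factor: δ = d·√(n/2) = 0.94 × √(48/2) = 4.6050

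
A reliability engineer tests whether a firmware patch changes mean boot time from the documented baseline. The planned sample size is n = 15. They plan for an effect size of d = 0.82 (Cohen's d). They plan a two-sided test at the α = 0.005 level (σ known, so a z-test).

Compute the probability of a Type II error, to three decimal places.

Noncentrality parameter: δ = d·√n = 0.82 × √15 = 3.1758
Two-sided α = 0.005 → critical value z_{0.0025} = 2.807.
Power = Φ(δ − 2.807) + Φ(−δ − 2.807) = Φ(0.369) + Φ(-5.983) = 0.6439 + 0.0000 = 0.6439.
Type II error: β = 1 − power = 1 − 0.6439 = 0.3561.

β ≈ 0.356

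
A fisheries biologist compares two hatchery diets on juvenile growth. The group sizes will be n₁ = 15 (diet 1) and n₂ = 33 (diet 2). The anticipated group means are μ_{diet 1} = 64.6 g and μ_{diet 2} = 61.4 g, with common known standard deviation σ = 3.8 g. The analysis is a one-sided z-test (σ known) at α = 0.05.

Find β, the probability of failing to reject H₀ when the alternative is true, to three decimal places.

Standardized effect: d = |μ_{diet 1} − μ_{diet 2}| / σ = |64.6 − 61.4| / 3.8 = 0.8421
Noncentrality parameter: δ = d / √(1/n₁ + 1/n₂) = 0.8421 / √(1/15 + 1/33) = 2.7043
One-sided α = 0.05 → critical value z_{0.05} = 1.645.
Power = P(Z > 1.645 − δ) = Φ(1.059) = 0.8553.
Type II error: β = 1 − power = 1 − 0.8553 = 0.1447.

β ≈ 0.145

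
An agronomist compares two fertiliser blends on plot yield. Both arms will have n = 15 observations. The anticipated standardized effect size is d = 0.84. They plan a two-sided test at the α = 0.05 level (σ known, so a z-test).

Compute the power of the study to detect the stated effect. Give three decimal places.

Noncentrality parameter: δ = d·√(n/2) = 0.84 × √(15/2) = 2.3004
Two-sided α = 0.05 → critical value z_{0.025} = 1.960.
Power = Φ(δ − 1.960) + Φ(−δ − 1.960) = Φ(0.340) + Φ(-4.260) = 0.6332 + 0.0000 = 0.6333.

Power ≈ 0.633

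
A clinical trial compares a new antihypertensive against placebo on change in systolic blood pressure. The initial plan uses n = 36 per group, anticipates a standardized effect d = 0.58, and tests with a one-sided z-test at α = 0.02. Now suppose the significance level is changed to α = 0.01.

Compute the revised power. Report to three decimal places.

Power ≈ 0.553

δ = d·√(n/2) = 0.58 × √(36/2) = 2.4607 (unchanged). New critical value: z_{0.01} = 2.326.
Revised power = P(Z > 2.326 − δ) = Φ(0.134) = 0.5535.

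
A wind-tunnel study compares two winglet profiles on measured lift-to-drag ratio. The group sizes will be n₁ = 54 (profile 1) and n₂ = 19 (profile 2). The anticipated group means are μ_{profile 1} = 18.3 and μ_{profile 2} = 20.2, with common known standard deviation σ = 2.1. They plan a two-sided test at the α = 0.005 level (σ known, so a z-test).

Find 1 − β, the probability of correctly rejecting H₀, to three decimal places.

Standardized effect: d = |μ_{profile 1} − μ_{profile 2}| / σ = |18.3 − 20.2| / 2.1 = 0.9048
Noncentrality parameter: δ = d / √(1/n₁ + 1/n₂) = 0.9048 / √(1/54 + 1/19) = 3.3919
Critical value for a two-sided test at α = 0.005: z_{α/2} = 2.807.
Power = Φ(δ − 2.807) + Φ(−δ − 2.807) = Φ(0.585) + Φ(-6.199) = 0.7207 + 0.0000 = 0.7207.

Power ≈ 0.721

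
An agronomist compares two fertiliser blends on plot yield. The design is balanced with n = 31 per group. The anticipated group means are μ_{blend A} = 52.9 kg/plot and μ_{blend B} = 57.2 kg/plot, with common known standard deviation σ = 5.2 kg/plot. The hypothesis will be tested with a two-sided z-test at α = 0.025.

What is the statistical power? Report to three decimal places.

Power ≈ 0.845

Standardized effect: d = |μ_{blend A} − μ_{blend B}| / σ = |52.9 − 57.2| / 5.2 = 0.8269
Noncentrality parameter: δ = d·√(n/2) = 0.8269 × √(31/2) = 3.2556
Critical value for a two-sided test at α = 0.025: z_{α/2} = 2.241.
Power = Φ(δ − 2.241) + Φ(−δ − 2.241) = Φ(1.014) + Φ(-5.497) = 0.8448 + 0.0000 = 0.8448.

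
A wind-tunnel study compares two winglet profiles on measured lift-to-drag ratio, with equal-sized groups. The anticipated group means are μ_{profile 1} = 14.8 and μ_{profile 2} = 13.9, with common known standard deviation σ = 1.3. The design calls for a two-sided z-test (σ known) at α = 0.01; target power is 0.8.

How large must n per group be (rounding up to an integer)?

n = 49 per group

Standardized effect: d = |μ_{profile 1} − μ_{profile 2}| / σ = |14.8 − 13.9| / 1.3 = 0.6923
For power 0.8 need Φ(δ − z_{0.005}) = 0.8, so δ = z_{0.005} + z_{0.20} = 2.576 + 0.842 = 3.417.
(The Φ(−δ − z_{α/2}) term is vanishingly small for δ > 0 and is dropped in the standard sample-size formula.)
δ = d·√(n/2) ⇒ n = 2(δ/d)² = 2 × (3.417 / 0.6923)² = 48.73.
Round up to the next whole unit.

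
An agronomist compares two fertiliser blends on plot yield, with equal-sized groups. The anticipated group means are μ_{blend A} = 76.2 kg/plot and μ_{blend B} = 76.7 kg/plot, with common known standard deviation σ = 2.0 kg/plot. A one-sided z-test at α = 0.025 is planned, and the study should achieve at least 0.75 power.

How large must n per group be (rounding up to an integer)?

Standardized effect: d = |μ_{blend A} − μ_{blend B}| / σ = |76.2 − 76.7| / 2.0 = 0.2500
For power 0.75 need Φ(δ − z_{0.025}) = 0.75, so δ = z_{0.025} + z_{0.25} = 1.960 + 0.674 = 2.634.
δ = d·√(n/2) ⇒ n = 2(δ/d)² = 2 × (2.634 / 0.2500)² = 222.09.
Round up to the next whole unit.

n = 223 per group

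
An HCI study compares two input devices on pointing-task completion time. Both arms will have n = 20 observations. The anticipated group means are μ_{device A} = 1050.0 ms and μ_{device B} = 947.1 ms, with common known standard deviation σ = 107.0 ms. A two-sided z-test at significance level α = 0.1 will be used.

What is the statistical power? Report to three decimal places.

Standardized effect: d = |μ_{device A} − μ_{device B}| / σ = |1050.0 − 947.1| / 107.0 = 0.9617
Noncentrality parameter: δ = d·√(n/2) = 0.9617 × √(20/2) = 3.0411
Two-sided α = 0.1 → critical value z_{0.05} = 1.645.
Power = Φ(δ − 1.645) + Φ(−δ − 1.645) = Φ(1.396) + Φ(-4.686) = 0.9187 + 0.0000 = 0.9187.

Power ≈ 0.919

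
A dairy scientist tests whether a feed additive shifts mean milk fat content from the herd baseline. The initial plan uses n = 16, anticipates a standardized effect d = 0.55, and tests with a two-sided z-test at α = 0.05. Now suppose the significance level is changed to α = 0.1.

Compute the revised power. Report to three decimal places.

Power ≈ 0.711

δ = d·√n = 0.55 × √16 = 2.2000 (unchanged). New critical value: z_{0.05} = 1.645.
Revised power = Φ(δ − 1.645) + Φ(−δ − 1.645) = Φ(0.555) + Φ(-3.845) = 0.7106 + 0.0001 = 0.7107.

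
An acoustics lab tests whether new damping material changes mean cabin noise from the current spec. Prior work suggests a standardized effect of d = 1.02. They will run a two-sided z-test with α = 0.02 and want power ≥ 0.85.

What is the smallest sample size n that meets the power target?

n = 11

Set Φ(δ − 2.326) = 0.85; then δ − 2.326 = Φ⁻¹(0.85) = 1.036, giving δ = 3.363.
(For δ > 0 the lower-tail rejection region contributes negligibly to power, so the one-term inversion is standard.)
δ = d·√n ⇒ n = (δ/d)² = (3.363 / 1.02)² = 10.87.
Round up to the next whole unit.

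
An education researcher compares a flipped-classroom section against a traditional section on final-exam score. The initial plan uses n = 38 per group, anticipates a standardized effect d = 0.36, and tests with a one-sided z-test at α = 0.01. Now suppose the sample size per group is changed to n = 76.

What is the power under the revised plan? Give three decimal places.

With n = 76 per group: δ = d·√(n/2) = 0.36 × √(76/2) = 2.2192. Critical value z_{0.01} = 2.326.
Revised power = Φ(δ − 2.326) = Φ(-0.107) = 0.4573.

Power ≈ 0.457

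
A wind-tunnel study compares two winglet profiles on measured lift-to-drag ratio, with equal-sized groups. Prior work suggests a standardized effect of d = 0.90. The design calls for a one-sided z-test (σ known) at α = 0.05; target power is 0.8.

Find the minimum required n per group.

For power 0.8 need Φ(δ − z_{0.05}) = 0.8, so δ = z_{0.05} + z_{0.20} = 1.645 + 0.842 = 2.486.
δ = d·√(n/2) ⇒ n = 2(δ/d)² = 2 × (2.486 / 0.90)² = 15.27.
Rounding up, n = 16 per group.

n = 16 per group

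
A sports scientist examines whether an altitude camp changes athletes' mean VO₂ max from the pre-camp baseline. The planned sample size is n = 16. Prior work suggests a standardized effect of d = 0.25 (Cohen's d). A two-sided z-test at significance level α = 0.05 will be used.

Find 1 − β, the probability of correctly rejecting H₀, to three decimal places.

Power ≈ 0.170

Noncentrality parameter: δ = d·√n = 0.25 × √16 = 1.0000
Two-sided α = 0.05 → critical value z_{0.025} = 1.960.
Power = Φ(δ − 1.960) + Φ(−δ − 1.960) = Φ(-0.960) + Φ(-2.960) = 0.1685 + 0.0015 = 0.1701.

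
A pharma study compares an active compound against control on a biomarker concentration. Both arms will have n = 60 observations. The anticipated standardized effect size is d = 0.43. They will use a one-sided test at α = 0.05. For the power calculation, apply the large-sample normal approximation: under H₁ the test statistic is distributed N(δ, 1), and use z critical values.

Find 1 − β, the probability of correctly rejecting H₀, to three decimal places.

Noncentrality parameter: δ = d·√(n/2) = 0.43 × √(60/2) = 2.3552
One-sided α = 0.05 → critical value z_{0.05} = 1.645.
Power = P(Z > 1.645 − δ) = Φ(0.710) = 0.7613.

Power ≈ 0.761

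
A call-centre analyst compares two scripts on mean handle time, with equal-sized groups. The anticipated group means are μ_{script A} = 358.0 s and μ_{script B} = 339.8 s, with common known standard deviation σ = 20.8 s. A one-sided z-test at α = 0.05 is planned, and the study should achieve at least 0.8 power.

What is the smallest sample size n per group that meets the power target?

Standardized effect: d = |μ_{script A} − μ_{script B}| / σ = |358.0 − 339.8| / 20.8 = 0.8750
For power 0.8 need Φ(δ − z_{0.05}) = 0.8, so δ = z_{0.05} + z_{0.20} = 1.645 + 0.842 = 2.486.
δ = d·√(n/2) ⇒ n = 2(δ/d)² = 2 × (2.486 / 0.8750)² = 16.15.
Rounding up, n = 17 per group.

n = 17 per group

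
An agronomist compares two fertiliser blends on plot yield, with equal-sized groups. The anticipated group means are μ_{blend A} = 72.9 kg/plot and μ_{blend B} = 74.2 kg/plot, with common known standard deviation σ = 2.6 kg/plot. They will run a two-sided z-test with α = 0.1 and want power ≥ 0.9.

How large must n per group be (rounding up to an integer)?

n = 69 per group

Standardized effect: d = |μ_{blend A} − μ_{blend B}| / σ = |72.9 − 74.2| / 2.6 = 0.5000
For power 0.9 need Φ(δ − z_{0.05}) = 0.9, so δ = z_{0.05} + z_{0.10} = 1.645 + 1.282 = 2.926.
(Ignoring the negligible lower-tail rejection probability gives the usual closed-form inversion.)
δ = d·√(n/2) ⇒ n = 2(δ/d)² = 2 × (2.926 / 0.5000)² = 68.51.
Round up to the next whole unit.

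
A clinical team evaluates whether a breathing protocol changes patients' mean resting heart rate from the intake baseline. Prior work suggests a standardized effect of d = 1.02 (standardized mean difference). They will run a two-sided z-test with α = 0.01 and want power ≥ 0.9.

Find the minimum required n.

n = 15

For power 0.9 need Φ(δ − z_{0.005}) = 0.9, so δ = z_{0.005} + z_{0.10} = 2.576 + 1.282 = 3.857.
(The Φ(−δ − z_{α/2}) term is vanishingly small for δ > 0 and is dropped in the standard sample-size formula.)
δ = d·√n ⇒ n = (δ/d)² = (3.857 / 1.02)² = 14.30.
Round up to the next whole unit.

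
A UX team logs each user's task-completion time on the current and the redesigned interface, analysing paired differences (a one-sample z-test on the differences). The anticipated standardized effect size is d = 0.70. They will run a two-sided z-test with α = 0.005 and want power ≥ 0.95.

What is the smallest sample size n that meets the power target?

n = 41

Set Φ(δ − 2.807) = 0.95; then δ − 2.807 = Φ⁻¹(0.95) = 1.645, giving δ = 4.452.
(The Φ(−δ − z_{α/2}) term is vanishingly small for δ > 0 and is dropped in the standard sample-size formula.)
δ = d·√n ⇒ n = (δ/d)² = (4.452 / 0.70)² = 40.45.
Rounding up, n = 41.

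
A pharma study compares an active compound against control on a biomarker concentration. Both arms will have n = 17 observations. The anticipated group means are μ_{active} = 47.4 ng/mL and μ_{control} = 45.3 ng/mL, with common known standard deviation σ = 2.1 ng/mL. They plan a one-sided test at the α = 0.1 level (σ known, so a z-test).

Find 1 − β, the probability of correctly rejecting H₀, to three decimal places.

Power ≈ 0.949

Standardized effect: d = |μ_{active} − μ_{control}| / σ = |47.4 − 45.3| / 2.1 = 1.0000
Noncentrality parameter: δ = d·√(n/2) = 1.0000 × √(17/2) = 2.9155
One-sided α = 0.1 → critical value z_{0.1} = 1.282.
Power = Φ(δ − 1.282) = Φ(1.634) = 0.9489.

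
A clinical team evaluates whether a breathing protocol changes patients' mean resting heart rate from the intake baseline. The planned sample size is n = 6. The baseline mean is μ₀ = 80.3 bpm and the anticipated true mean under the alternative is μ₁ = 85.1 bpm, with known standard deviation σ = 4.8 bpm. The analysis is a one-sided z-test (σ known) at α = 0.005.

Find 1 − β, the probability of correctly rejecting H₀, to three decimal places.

Power ≈ 0.450

Standardized effect: d = |μ₁ − μ₀| / σ = |85.1 − 80.3| / 4.8 = 1.0000
Noncentrality parameter: δ = d·√n = 1.0000 × √6 = 2.4495
Critical value for a one-sided test at α = 0.005: z_α = 2.576.
Power = Φ(δ − 2.576) = Φ(-0.126) = 0.4497.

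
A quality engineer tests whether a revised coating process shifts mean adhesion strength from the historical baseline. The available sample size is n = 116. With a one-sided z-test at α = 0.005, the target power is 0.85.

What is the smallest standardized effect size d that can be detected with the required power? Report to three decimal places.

d ≈ 0.335

Required noncentrality: δ = z_{0.005} + z_{0.15} = 2.576 + 1.036 = 3.612.
δ = d·√n ⇒ d = δ/√n = 3.612/√116 = 0.3354.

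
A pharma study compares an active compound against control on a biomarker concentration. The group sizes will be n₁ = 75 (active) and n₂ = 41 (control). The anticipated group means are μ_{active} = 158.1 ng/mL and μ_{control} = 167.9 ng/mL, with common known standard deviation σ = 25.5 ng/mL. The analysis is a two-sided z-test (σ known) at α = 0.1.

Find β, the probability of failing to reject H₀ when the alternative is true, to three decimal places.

Standardized effect: d = |μ_{active} − μ_{control}| / σ = |158.1 − 167.9| / 25.5 = 0.3843
Noncentrality parameter: δ = d / √(1/n₁ + 1/n₂) = 0.3843 / √(1/75 + 1/41) = 1.9787
Two-sided α = 0.1 → critical value z_{0.05} = 1.645.
Power = Φ(δ − 1.645) + Φ(−δ − 1.645) = Φ(0.334) + Φ(-3.624) = 0.6308 + 0.0001 = 0.6309.
Type II error: β = 1 − power = 1 − 0.6309 = 0.3691.

β ≈ 0.369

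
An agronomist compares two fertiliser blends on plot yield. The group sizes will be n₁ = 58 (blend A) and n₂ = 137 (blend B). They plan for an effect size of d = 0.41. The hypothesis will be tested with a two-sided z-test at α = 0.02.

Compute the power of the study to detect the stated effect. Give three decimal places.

Noncentrality parameter: δ = d / √(1/n₁ + 1/n₂) = 0.41 / √(1/58 + 1/137) = 2.6172
Critical value for a two-sided test at α = 0.02: z_{α/2} = 2.326.
Power = Φ(δ − 2.326) + Φ(−δ − 2.326) = Φ(0.291) + Φ(-4.944) = 0.6144 + 0.0000 = 0.6144.

Power ≈ 0.614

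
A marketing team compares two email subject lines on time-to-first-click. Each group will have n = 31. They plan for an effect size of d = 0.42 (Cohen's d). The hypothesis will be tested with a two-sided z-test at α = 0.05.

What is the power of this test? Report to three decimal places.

Power ≈ 0.380

Noncentrality parameter: δ = d·√(n/2) = 0.42 × √(31/2) = 1.6535
Critical value for a two-sided test at α = 0.05: z_{α/2} = 1.960.
Power = Φ(δ − 1.960) + Φ(−δ − 1.960) = Φ(-0.306) + Φ(-3.614) = 0.3796 + 0.0002 = 0.3798.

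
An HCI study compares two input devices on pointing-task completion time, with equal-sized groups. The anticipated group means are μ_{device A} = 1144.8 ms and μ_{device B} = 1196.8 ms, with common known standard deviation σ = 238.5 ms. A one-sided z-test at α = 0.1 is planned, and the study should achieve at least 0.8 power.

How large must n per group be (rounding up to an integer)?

Standardized effect: d = |μ_{device A} − μ_{device B}| / σ = |1144.8 − 1196.8| / 238.5 = 0.2180
Set Φ(δ − 1.282) = 0.8; then δ − 1.282 = Φ⁻¹(0.8) = 0.842, giving δ = 2.123.
δ = d·√(n/2) ⇒ n = 2(δ/d)² = 2 × (2.123 / 0.2180)² = 189.66.
Rounding up, n = 190 per group.

n = 190 per group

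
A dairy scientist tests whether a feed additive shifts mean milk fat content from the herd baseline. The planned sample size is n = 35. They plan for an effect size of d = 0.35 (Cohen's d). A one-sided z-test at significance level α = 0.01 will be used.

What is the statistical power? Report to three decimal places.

Noncentrality parameter: δ = d·√n = 0.35 × √35 = 2.0706
Critical value for a one-sided test at α = 0.01: z_α = 2.326.
Power = P(Z > 2.326 − δ) = Φ(-0.256) = 0.3991.

Power ≈ 0.399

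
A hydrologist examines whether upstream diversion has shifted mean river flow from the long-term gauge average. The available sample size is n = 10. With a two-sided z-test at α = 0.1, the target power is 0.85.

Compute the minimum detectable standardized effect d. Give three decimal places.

d ≈ 0.848

Need Φ(δ − 1.645) = 0.85, so δ = 1.645 + 1.036 = 2.681.
(The second rejection-region term Φ(−δ − z_{α/2}) is negligible and dropped.)
δ = d·√n ⇒ d = δ/√n = 2.681/√10 = 0.8479.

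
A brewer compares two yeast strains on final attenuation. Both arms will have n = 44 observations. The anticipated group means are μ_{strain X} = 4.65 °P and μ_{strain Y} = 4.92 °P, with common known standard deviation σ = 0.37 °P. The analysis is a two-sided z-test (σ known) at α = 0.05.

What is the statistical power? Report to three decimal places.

Standardized effect: d = |μ_{strain X} − μ_{strain Y}| / σ = |4.65 − 4.92| / 0.37 = 0.7297
Noncentrality parameter: δ = d·√(n/2) = 0.7297 × √(44/2) = 3.4227
Two-sided α = 0.05 → critical value z_{0.025} = 1.960.
Power = Φ(δ − 1.960) + Φ(−δ − 1.960) = Φ(1.463) + Φ(-5.383) = 0.9282 + 0.0000 = 0.9282.

Power ≈ 0.928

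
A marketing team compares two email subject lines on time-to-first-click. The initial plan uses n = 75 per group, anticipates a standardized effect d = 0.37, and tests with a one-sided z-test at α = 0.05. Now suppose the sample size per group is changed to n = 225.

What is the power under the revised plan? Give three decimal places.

With n = 225 per group: δ = d·√(n/2) = 0.37 × √(225/2) = 3.9244. Critical value z_{0.05} = 1.645.
Revised power = P(Z > 1.645 − δ) = Φ(2.280) = 0.9887.

Power ≈ 0.989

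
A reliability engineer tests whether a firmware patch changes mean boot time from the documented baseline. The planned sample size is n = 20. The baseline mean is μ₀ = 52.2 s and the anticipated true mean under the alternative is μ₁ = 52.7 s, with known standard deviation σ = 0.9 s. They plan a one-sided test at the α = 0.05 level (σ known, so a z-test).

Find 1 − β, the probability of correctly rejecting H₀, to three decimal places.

Power ≈ 0.799

Standardized effect: d = |μ₁ − μ₀| / σ = |52.7 − 52.2| / 0.9 = 0.5556
Noncentrality parameter: δ = d·√n = 0.5556 × √20 = 2.4845
One-sided α = 0.05 → critical value z_{0.05} = 1.645.
Power = P(Z > 1.645 − δ) = Φ(0.840) = 0.7995.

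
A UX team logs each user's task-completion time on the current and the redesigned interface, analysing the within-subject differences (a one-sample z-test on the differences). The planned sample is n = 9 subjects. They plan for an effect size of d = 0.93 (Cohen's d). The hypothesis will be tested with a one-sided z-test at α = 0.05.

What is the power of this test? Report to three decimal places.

Power ≈ 0.874

Noncentrality parameter: δ = d·√n = 0.93 × √9 = 2.7900
Critical value for a one-sided test at α = 0.05: z_α = 1.645.
Power = P(Z > 1.645 − δ) = Φ(1.145) = 0.8739.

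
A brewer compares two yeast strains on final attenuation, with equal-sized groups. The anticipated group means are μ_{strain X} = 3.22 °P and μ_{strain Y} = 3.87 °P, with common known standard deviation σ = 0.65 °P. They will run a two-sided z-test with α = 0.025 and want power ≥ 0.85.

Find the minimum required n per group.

n = 22 per group

Standardized effect: d = |μ_{strain X} − μ_{strain Y}| / σ = |3.22 − 3.87| / 0.65 = 1.0000
Set Φ(δ − 2.241) = 0.85; then δ − 2.241 = Φ⁻¹(0.85) = 1.036, giving δ = 3.278.
(For δ > 0 the lower-tail rejection region contributes negligibly to power, so the one-term inversion is standard.)
δ = d·√(n/2) ⇒ n = 2(δ/d)² = 2 × (3.278 / 1.0000)² = 21.49.
Rounding up, n = 22 per group.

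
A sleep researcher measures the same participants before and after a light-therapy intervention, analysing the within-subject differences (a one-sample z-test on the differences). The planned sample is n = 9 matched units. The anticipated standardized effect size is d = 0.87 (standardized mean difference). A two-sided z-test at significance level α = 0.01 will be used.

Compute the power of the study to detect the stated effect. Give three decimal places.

Power ≈ 0.514

Noncentrality parameter: δ = d·√n = 0.87 × √9 = 2.6100
Two-sided α = 0.01 → critical value z_{0.005} = 2.576.
Power = Φ(δ − 2.576) + Φ(−δ − 2.576) = Φ(0.034) + Φ(-5.186) = 0.5136 + 0.0000 = 0.5136.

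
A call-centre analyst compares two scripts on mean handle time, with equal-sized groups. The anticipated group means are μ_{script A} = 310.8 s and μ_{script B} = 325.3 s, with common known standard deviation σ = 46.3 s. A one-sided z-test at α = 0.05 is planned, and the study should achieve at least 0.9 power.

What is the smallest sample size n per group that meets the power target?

n = 175 per group

Standardized effect: d = |μ_{script A} − μ_{script B}| / σ = |310.8 − 325.3| / 46.3 = 0.3132
Set Φ(δ − 1.645) = 0.9; then δ − 1.645 = Φ⁻¹(0.9) = 1.282, giving δ = 2.926.
δ = d·√(n/2) ⇒ n = 2(δ/d)² = 2 × (2.926 / 0.3132)² = 174.63.
Round up to the next whole unit.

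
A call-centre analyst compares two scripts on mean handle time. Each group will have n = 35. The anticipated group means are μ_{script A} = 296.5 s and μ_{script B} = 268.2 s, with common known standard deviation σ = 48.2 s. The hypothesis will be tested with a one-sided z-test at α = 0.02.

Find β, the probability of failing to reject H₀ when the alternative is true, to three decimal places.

Standardized effect: d = |μ_{script A} − μ_{script B}| / σ = |296.5 − 268.2| / 48.2 = 0.5871
Noncentrality parameter: δ = d·√(n/2) = 0.5871 × √(35/2) = 2.4562
One-sided α = 0.02 → critical value z_{0.02} = 2.054.
Power = Φ(δ − 2.054) = Φ(0.402) = 0.6563.
Type II error: β = 1 − power = 1 − 0.6563 = 0.3437.

β ≈ 0.344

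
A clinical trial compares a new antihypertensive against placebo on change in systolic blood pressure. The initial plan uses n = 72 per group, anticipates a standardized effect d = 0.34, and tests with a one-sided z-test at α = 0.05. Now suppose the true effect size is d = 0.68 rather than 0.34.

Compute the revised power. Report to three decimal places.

Power ≈ 0.993

With d = 0.68: δ = d·√(n/2) = 0.68 × √(72/2) = 4.0800. Critical value z_{0.05} = 1.645.
Revised power = P(Z > 1.645 − δ) = Φ(2.435) = 0.9926.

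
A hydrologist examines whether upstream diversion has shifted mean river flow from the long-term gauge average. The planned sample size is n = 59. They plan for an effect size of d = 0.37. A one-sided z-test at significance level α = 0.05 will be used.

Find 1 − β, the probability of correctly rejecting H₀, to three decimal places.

Power ≈ 0.884

Noncentrality parameter: δ = d·√n = 0.37 × √59 = 2.8420
One-sided α = 0.05 → critical value z_{0.05} = 1.645.
Power = Φ(δ − 1.645) = Φ(1.197) = 0.8844.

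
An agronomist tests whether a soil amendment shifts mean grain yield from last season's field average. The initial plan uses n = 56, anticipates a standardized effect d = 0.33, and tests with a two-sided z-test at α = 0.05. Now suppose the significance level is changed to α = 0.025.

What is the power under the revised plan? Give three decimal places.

Power ≈ 0.590

δ = d·√n = 0.33 × √56 = 2.4695 (unchanged). New critical value: z_{0.0125} = 2.241.
Revised power = Φ(δ − 2.241) + Φ(−δ − 2.241) = Φ(0.228) + Φ(-4.711) = 0.5902 + 0.0000 = 0.5902.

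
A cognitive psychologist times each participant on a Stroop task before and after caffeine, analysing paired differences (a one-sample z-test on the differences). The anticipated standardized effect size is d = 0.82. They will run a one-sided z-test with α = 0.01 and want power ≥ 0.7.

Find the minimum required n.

n = 13

Set Φ(δ − 2.326) = 0.7; then δ − 2.326 = Φ⁻¹(0.7) = 0.524, giving δ = 2.851.
δ = d·√n ⇒ n = (δ/d)² = (2.851 / 0.82)² = 12.09.
Round up to the next whole unit.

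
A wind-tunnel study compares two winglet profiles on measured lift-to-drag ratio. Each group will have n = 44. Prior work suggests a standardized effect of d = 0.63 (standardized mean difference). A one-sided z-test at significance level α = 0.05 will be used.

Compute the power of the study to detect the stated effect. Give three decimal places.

Noncentrality parameter: δ = d·√(n/2) = 0.63 × √(44/2) = 2.9550
One-sided α = 0.05 → critical value z_{0.05} = 1.645.
Power = P(Z > 1.645 − δ) = Φ(1.310) = 0.9049.

Power ≈ 0.905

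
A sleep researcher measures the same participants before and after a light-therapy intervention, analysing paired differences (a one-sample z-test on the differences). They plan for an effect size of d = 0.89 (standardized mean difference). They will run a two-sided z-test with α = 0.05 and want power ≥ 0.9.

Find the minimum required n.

Set Φ(δ − 1.960) = 0.9; then δ − 1.960 = Φ⁻¹(0.9) = 1.282, giving δ = 3.242.
(The Φ(−δ − z_{α/2}) term is vanishingly small for δ > 0 and is dropped in the standard sample-size formula.)
δ = d·√n ⇒ n = (δ/d)² = (3.242 / 0.89)² = 13.27.
Rounding up, n = 14.

n = 14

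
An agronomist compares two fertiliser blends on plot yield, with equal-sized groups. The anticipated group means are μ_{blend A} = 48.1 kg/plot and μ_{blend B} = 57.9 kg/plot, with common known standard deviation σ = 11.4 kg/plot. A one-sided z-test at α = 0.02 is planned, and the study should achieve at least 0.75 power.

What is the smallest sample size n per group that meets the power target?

Standardized effect: d = |μ_{blend A} − μ_{blend B}| / σ = |48.1 − 57.9| / 11.4 = 0.8596
For power 0.75 need Φ(δ − z_{0.02}) = 0.75, so δ = z_{0.02} + z_{0.25} = 2.054 + 0.674 = 2.728.
δ = d·√(n/2) ⇒ n = 2(δ/d)² = 2 × (2.728 / 0.8596)² = 20.14.
Rounding up, n = 21 per group.

n = 21 per group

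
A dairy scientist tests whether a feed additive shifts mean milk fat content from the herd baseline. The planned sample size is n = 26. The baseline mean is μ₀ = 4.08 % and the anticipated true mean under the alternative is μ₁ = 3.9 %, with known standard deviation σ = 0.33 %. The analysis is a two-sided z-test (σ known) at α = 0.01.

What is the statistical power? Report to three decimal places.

Standardized effect: d = |μ₁ − μ₀| / σ = |3.9 − 4.08| / 0.33 = 0.5455
Noncentrality parameter: δ = d·√n = 0.5455 × √26 = 2.7813
Critical value for a two-sided test at α = 0.01: z_{α/2} = 2.576.
Power = Φ(δ − 2.576) + Φ(−δ − 2.576) = Φ(0.205) + Φ(-5.357) = 0.5814 + 0.0000 = 0.5814.

Power ≈ 0.581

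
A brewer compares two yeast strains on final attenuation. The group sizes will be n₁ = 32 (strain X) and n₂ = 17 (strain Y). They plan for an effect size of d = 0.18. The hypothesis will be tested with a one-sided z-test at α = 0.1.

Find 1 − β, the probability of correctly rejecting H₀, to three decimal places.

Noncentrality parameter: δ = d / √(1/n₁ + 1/n₂) = 0.18 / √(1/32 + 1/17) = 0.5998
One-sided α = 0.1 → critical value z_{0.1} = 1.282.
Power = P(Z > 1.282 − δ) = Φ(-0.682) = 0.2477.

Power ≈ 0.248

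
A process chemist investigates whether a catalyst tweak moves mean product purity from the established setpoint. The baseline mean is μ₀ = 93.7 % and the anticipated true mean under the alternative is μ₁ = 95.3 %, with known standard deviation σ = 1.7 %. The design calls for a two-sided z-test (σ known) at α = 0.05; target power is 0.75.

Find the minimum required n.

n = 8

Standardized effect: d = |μ₁ − μ₀| / σ = |95.3 − 93.7| / 1.7 = 0.9412
Set Φ(δ − 1.960) = 0.75; then δ − 1.960 = Φ⁻¹(0.75) = 0.674, giving δ = 2.634.
(Ignoring the negligible lower-tail rejection probability gives the usual closed-form inversion.)
δ = d·√n ⇒ n = (δ/d)² = (2.634 / 0.9412)² = 7.84.
Round up to the next whole unit.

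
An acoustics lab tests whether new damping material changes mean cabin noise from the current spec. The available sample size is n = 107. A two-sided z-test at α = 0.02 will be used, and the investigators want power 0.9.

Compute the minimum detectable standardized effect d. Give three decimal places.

d ≈ 0.349

Need Φ(δ − 2.326) = 0.9, so δ = 2.326 + 1.282 = 3.608.
(The second rejection-region term Φ(−δ − z_{α/2}) is negligible and dropped.)
δ = d·√n ⇒ d = δ/√n = 3.608/√107 = 0.3488.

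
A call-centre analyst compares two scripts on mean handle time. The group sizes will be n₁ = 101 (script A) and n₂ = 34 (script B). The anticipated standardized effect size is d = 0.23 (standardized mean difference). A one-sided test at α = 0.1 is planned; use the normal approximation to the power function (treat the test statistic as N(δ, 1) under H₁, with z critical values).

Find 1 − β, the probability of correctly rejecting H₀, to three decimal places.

Power ≈ 0.452

Noncentrality parameter: δ = d / √(1/n₁ + 1/n₂) = 0.23 / √(1/101 + 1/34) = 1.1600
Critical value for a one-sided test at α = 0.1: z_α = 1.282.
Power = Φ(δ − 1.282) = Φ(-0.122) = 0.4516.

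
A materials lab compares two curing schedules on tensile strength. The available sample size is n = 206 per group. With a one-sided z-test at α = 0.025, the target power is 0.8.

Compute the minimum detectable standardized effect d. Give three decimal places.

Need Φ(δ − 1.960) = 0.8, so δ = 1.960 + 0.842 = 2.802.
δ = d·√(n/2) ⇒ d = δ/√(n/2) = 2.802/√(206/2) = 0.2760.

d ≈ 0.276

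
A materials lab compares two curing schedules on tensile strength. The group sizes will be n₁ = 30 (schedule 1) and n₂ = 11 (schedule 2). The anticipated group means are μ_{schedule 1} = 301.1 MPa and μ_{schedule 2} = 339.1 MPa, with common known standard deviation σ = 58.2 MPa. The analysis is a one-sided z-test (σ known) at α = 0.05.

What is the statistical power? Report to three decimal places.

Standardized effect: d = |μ_{schedule 1} − μ_{schedule 2}| / σ = |301.1 − 339.1| / 58.2 = 0.6529
Noncentrality parameter: δ = d / √(1/n₁ + 1/n₂) = 0.6529 / √(1/30 + 1/11) = 1.8524
Critical value for a one-sided test at α = 0.05: z_α = 1.645.
Power = P(Z > 1.645 − δ) = Φ(0.208) = 0.5822.

Power ≈ 0.582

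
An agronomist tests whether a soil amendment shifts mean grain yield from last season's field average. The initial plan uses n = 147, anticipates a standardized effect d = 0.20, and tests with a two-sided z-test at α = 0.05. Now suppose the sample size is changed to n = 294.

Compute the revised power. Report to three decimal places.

With n = 294: δ = d·√n = 0.20 × √294 = 3.4293. Critical value z_{0.025} = 1.960.
Revised power = Φ(δ − 1.960) + Φ(−δ − 1.960) = Φ(1.469) + Φ(-5.389) = 0.9291 + 0.0000 = 0.9291.

Power ≈ 0.929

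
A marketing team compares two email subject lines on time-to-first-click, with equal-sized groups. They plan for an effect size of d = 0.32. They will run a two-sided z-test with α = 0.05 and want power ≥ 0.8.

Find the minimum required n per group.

Set Φ(δ − 1.960) = 0.8; then δ − 1.960 = Φ⁻¹(0.8) = 0.842, giving δ = 2.802.
(The Φ(−δ − z_{α/2}) term is vanishingly small for δ > 0 and is dropped in the standard sample-size formula.)
δ = d·√(n/2) ⇒ n = 2(δ/d)² = 2 × (2.802 / 0.32)² = 153.30.
Rounding up, n = 154 per group.

n = 154 per group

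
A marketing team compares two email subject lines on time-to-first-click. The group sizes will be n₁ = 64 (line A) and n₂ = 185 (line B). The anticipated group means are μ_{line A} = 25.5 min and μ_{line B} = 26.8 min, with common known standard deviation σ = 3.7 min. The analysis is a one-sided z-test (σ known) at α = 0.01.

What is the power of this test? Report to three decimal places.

Power ≈ 0.538

Standardized effect: d = |μ_{line A} − μ_{line B}| / σ = |25.5 − 26.8| / 3.7 = 0.3514
Noncentrality parameter: δ = d / √(1/n₁ + 1/n₂) = 0.3514 / √(1/64 + 1/185) = 2.4228
One-sided α = 0.01 → critical value z_{0.01} = 2.326.
Power = P(Z > 2.326 − δ) = Φ(0.096) = 0.5384.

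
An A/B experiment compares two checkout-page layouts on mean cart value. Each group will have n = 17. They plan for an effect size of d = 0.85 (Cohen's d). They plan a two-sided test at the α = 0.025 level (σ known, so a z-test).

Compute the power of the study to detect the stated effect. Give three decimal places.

Noncentrality parameter: δ = d·√(n/2) = 0.85 × √(17/2) = 2.4782
Critical value for a two-sided test at α = 0.025: z_{α/2} = 2.241.
Power = Φ(δ − 2.241) + Φ(−δ − 2.241) = Φ(0.237) + Φ(-4.720) = 0.5936 + 0.0000 = 0.5936.

Power ≈ 0.594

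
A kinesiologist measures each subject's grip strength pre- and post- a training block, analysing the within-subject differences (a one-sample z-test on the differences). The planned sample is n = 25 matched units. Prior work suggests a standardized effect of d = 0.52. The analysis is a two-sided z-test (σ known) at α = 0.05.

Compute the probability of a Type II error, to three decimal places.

β ≈ 0.261

Noncentrality parameter: δ = d·√n = 0.52 × √25 = 2.6000
Two-sided α = 0.05 → critical value z_{0.025} = 1.960.
Power = Φ(δ − 1.960) + Φ(−δ − 1.960) = Φ(0.640) + Φ(-4.560) = 0.7389 + 0.0000 = 0.7389.
Type II error: β = 1 − power = 1 − 0.7389 = 0.2611.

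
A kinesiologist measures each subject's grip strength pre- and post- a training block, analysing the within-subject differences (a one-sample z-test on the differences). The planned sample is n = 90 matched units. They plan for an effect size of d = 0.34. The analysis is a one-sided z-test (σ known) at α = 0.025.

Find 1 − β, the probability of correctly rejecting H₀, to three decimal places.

Power ≈ 0.897

Noncentrality parameter: δ = d·√n = 0.34 × √90 = 3.2255
Critical value for a one-sided test at α = 0.025: z_α = 1.960.
Power = Φ(δ − 1.960) = Φ(1.266) = 0.8972.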